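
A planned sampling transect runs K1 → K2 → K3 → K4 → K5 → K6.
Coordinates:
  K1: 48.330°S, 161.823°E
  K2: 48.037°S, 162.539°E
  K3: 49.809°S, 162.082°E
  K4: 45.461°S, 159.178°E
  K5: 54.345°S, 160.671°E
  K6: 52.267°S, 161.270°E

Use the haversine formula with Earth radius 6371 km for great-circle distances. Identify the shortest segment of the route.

Leg distances:
K1→K2: 62.3 km
K2→K3: 199.8 km
K3→K4: 530.1 km
K4→K5: 993.6 km
K5→K6: 234.5 km
The shortest leg is K1–K2 at 62.3 km.

K1–K2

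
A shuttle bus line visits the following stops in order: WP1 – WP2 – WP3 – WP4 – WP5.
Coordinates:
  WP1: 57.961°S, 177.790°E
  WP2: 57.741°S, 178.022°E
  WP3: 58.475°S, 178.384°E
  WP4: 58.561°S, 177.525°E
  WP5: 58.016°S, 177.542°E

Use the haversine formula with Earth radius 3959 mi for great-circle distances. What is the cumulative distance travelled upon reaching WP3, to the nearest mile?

Leg distances:
WP1→WP2: 17.4 mi  (cumulative 17.4 mi)
WP2→WP3: 52.4 mi  (cumulative 69.8 mi)
Cumulative distance at WP3 ≈ 70 mi.

70 mi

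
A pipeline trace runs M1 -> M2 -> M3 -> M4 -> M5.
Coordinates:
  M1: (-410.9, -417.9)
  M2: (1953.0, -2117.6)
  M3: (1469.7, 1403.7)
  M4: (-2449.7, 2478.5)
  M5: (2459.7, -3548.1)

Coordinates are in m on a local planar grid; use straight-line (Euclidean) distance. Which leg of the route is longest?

M4–M5

Leg distances:
M1→M2: 2911.5 m
M2→M3: 3554.3 m
M3→M4: 4064.1 m
M4→M5: 7773.2 m
The longest leg is M4–M5 at 7773.2 m.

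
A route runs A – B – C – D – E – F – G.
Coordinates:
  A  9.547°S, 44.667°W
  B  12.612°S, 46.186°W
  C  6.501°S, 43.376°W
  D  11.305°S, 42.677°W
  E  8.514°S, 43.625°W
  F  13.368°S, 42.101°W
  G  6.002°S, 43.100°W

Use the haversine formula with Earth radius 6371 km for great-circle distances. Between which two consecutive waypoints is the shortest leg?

D–E

Leg distances:
A→B: 379.0 km
B→C: 746.0 km
C→D: 539.7 km
D→E: 327.3 km
E→F: 564.8 km
F→G: 826.3 km
The shortest leg is D–E at 327.3 km.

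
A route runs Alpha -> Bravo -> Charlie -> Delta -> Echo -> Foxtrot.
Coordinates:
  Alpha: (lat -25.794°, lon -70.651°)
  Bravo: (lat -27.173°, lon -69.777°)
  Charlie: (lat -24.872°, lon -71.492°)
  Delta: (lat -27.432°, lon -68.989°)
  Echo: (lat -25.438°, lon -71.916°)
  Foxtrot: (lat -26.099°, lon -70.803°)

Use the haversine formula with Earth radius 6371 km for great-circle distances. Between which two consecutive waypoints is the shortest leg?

Echo–Foxtrot

Leg distances:
Alpha→Bravo: 176.3 km
Bravo→Charlie: 307.9 km
Charlie→Delta: 378.7 km
Delta→Echo: 366.2 km
Echo→Foxtrot: 133.5 km
The shortest leg is Echo–Foxtrot at 133.5 km.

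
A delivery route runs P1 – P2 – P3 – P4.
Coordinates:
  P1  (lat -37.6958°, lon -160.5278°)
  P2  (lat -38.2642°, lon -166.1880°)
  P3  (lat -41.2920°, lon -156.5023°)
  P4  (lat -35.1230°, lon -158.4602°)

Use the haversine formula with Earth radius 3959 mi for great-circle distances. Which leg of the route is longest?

P2–P3

Leg distances:
P1→P2: 310.7 mi
P2→P3: 554.9 mi
P3→P4: 439.3 mi
The longest leg is P2–P3 at 554.9 mi.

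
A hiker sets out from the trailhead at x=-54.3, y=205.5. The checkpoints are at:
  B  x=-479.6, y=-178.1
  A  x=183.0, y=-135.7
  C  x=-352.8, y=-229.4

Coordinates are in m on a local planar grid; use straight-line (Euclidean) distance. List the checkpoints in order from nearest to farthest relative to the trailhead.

Distance from the trailhead at x=-54.3, y=205.5 to each:
A x=183.0, y=-135.7: 415.6 m
C x=-352.8, y=-229.4: 527.5 m
B x=-479.6, y=-178.1: 572.7 m

A, C, B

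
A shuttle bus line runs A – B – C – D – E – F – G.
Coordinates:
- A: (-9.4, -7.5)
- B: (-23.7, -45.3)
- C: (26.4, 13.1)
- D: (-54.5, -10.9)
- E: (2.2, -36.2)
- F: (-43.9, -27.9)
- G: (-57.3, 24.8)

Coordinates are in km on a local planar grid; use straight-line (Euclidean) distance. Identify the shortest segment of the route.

Leg distances:
A→B: 40.4 km
B→C: 76.9 km
C→D: 84.4 km
D→E: 62.1 km
E→F: 46.8 km
F→G: 54.4 km
The shortest leg is A–B at 40.4 km.

A–B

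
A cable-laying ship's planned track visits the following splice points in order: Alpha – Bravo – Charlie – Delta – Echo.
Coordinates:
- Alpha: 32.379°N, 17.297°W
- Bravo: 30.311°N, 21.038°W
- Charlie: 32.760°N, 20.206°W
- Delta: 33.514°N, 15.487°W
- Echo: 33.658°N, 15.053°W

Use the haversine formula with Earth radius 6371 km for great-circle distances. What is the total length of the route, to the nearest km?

1197 km

Leg distances:
Alpha→Bravo: 423.1 km  (cumulative 423.1 km)
Bravo→Charlie: 283.5 km  (cumulative 706.6 km)
Charlie→Delta: 447.3 km  (cumulative 1153.9 km)
Delta→Echo: 43.3 km  (cumulative 1197.2 km)
Total route length ≈ 1197 km.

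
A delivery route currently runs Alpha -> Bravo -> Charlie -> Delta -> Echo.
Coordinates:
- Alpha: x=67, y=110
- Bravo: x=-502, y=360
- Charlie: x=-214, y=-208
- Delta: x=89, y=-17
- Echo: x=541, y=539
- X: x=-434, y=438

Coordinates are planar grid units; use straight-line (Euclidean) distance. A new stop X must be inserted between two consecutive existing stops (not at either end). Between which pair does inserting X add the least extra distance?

Added distance for inserting X between each consecutive pair:
Alpha–Bravo: 80.8
Bravo–Charlie: 149.1
Charlie–Delta: 1017.5
Delta–Echo: 956.9
Smallest added distance is 80.8, inserting between Alpha and Bravo.

between Alpha and Bravo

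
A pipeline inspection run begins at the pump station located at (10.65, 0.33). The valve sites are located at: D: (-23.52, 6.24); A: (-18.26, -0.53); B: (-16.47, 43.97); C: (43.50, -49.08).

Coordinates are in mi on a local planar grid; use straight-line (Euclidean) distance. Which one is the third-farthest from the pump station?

Distances from the pump station ((10.65, 0.33)):
C: 59.3 mi
B: 51.4 mi
D: 34.7 mi
A: 28.9 mi
The third-farthest is D at 34.7 mi.

D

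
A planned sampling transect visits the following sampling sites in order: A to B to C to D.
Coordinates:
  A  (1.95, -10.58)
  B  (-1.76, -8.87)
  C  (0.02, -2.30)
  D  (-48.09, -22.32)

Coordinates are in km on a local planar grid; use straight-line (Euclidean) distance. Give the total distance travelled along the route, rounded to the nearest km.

63 km

Leg distances:
A→B: 4.1 km  (cumulative 4.1 km)
B→C: 6.8 km  (cumulative 10.9 km)
C→D: 52.1 km  (cumulative 63.0 km)
Total route length ≈ 63 km.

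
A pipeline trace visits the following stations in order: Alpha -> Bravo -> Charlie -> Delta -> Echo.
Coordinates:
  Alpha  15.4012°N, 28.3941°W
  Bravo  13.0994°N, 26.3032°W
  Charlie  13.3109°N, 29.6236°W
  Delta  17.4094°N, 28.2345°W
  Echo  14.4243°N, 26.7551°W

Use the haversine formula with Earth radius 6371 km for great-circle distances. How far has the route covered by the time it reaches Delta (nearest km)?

1181 km

Leg distances:
Alpha→Bravo: 341.0 km  (cumulative 341.0 km)
Bravo→Charlie: 360.2 km  (cumulative 701.2 km)
Charlie→Delta: 479.4 km  (cumulative 1180.7 km)
Cumulative distance at Delta ≈ 1181 km.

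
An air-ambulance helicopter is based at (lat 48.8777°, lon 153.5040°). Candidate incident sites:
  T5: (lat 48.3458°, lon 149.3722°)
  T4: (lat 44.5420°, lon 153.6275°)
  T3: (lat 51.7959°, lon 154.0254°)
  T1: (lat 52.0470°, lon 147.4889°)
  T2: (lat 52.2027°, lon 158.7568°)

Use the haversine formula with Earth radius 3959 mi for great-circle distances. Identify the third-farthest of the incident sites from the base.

Distance to each, sorted:
T1: 343.3 mi
T2: 325.4 mi
T4: 299.6 mi
T3: 202.9 mi
T5: 192.3 mi
The third-farthest is T4 at 299.6 mi.

T4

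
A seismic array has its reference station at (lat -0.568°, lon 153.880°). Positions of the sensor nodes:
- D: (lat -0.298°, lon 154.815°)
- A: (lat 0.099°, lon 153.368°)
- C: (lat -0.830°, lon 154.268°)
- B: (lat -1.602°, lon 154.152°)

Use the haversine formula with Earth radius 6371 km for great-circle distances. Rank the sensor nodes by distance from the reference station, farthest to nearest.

B, D, A, C

Distance from the reference station at (lat -0.568°, lon 153.880°) to each:
B (lat -1.602°, lon 154.152°): 118.9 km
D (lat -0.298°, lon 154.815°): 108.2 km
A (lat 0.099°, lon 153.368°): 93.5 km
C (lat -0.830°, lon 154.268°): 52.1 km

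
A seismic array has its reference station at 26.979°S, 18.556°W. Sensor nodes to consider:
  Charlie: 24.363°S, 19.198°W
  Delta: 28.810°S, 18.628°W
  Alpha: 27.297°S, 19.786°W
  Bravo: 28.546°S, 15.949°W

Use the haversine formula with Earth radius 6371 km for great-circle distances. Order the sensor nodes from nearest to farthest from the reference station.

Alpha, Delta, Charlie, Bravo

Distances from the reference station:
Alpha 27.297°S, 19.786°W: 126.7 km
Delta 28.810°S, 18.628°W: 203.7 km
Charlie 24.363°S, 19.198°W: 297.9 km
Bravo 28.546°S, 15.949°W: 310.1 km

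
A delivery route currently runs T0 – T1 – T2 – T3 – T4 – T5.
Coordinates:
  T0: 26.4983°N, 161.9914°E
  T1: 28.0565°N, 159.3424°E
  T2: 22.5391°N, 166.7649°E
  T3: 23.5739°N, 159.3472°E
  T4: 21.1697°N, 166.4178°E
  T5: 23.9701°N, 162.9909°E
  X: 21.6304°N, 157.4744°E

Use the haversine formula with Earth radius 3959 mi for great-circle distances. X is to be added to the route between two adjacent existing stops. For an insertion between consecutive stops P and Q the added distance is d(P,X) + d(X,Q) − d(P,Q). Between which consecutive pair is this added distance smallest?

between T3 and T4

Added distance for inserting X between each consecutive pair:
T0–T1: 704.9 mi
T1–T2: 457.2 mi
T2–T3: 300.9 mi
T3–T4: 274.6 mi
T4–T5: 671.0 mi
Smallest added distance is 274.6 mi, inserting between T3 and T4.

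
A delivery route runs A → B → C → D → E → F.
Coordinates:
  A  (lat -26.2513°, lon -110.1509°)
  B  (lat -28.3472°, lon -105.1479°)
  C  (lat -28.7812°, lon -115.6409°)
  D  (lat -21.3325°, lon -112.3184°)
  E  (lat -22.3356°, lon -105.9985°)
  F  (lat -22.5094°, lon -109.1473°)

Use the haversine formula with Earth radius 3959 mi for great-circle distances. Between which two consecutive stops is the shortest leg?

Leg distances:
A→B: 339.6 mi
B→C: 637.3 mi
C→D: 555.0 mi
D→E: 411.2 mi
E→F: 201.5 mi
The shortest leg is E–F at 201.5 mi.

E–F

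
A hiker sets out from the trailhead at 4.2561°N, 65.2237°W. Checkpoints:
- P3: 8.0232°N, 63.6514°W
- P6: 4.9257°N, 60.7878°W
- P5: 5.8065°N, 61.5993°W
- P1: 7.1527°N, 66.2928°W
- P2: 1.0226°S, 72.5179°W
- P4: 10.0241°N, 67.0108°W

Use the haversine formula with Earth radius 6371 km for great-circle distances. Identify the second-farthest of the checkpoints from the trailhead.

Distance to each, sorted:
P2: 1000.7 km
P4: 671.0 km
P6: 497.3 km
P3: 453.5 km
P5: 436.9 km
P1: 343.1 km
The second-farthest is P4 at 671.0 km.

P4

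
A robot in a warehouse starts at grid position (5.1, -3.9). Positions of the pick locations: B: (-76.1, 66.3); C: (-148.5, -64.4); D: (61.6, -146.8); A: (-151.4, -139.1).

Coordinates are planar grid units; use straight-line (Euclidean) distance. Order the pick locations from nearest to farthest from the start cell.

Computing each straight-line distance from (5.1, -3.9):
B (-76.1, 66.3): 107.3
D (61.6, -146.8): 153.7
C (-148.5, -64.4): 165.1
A (-151.4, -139.1): 206.8

B, D, C, A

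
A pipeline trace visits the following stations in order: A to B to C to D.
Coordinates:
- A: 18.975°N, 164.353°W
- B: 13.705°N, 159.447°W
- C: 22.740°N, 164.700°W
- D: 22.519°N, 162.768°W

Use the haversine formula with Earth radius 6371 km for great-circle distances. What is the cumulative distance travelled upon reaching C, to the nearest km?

Leg distances:
A→B: 785.6 km  (cumulative 785.6 km)
B→C: 1147.3 km  (cumulative 1932.9 km)
Cumulative distance at C ≈ 1933 km.

1933 km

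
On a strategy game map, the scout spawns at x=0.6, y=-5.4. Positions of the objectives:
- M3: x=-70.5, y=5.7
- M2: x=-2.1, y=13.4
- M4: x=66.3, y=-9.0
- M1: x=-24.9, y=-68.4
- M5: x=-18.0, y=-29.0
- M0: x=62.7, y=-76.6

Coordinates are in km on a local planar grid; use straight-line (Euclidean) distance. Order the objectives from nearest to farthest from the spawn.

Distances from the spawn:
M2 x=-2.1, y=13.4: 19.0 km
M5 x=-18.0, y=-29.0: 30.0 km
M4 x=66.3, y=-9.0: 65.8 km
M1 x=-24.9, y=-68.4: 68.0 km
M3 x=-70.5, y=5.7: 72.0 km
M0 x=62.7, y=-76.6: 94.5 km

M2, M5, M4, M1, M3, M0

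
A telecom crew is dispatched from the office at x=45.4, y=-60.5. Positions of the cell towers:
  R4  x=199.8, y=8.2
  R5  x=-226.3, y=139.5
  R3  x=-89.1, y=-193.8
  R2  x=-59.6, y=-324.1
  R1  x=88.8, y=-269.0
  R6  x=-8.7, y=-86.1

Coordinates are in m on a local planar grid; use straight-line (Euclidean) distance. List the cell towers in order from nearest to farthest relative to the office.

Computing each straight-line distance from x=45.4, y=-60.5:
R6 x=-8.7, y=-86.1: 59.9 m
R4 x=199.8, y=8.2: 169.0 m
R3 x=-89.1, y=-193.8: 189.4 m
R1 x=88.8, y=-269.0: 213.0 m
R2 x=-59.6, y=-324.1: 283.7 m
R5 x=-226.3, y=139.5: 337.4 m

R6, R4, R3, R1, R2, R5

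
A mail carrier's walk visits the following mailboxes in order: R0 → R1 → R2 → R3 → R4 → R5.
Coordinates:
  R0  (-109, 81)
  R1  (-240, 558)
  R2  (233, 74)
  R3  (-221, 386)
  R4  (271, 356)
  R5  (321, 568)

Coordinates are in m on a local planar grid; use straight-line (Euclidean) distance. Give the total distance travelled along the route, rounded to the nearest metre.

Leg distances:
R0→R1: 494.7 m  (cumulative 494.7 m)
R1→R2: 676.7 m  (cumulative 1171.4 m)
R2→R3: 550.9 m  (cumulative 1722.3 m)
R3→R4: 492.9 m  (cumulative 2215.2 m)
R4→R5: 217.8 m  (cumulative 2433.0 m)
Total route length ≈ 2433 m.

2433 m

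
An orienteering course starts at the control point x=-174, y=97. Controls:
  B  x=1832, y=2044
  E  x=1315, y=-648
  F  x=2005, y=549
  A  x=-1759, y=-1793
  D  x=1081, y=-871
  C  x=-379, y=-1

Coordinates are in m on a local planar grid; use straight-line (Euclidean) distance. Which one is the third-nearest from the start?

E

Distances from the start (x=-174, y=97):
C: 227.2 m
D: 1584.9 m
E: 1665.0 m
F: 2225.4 m
A: 2466.6 m
B: 2795.5 m
The third-nearest is E at 1665.0 m.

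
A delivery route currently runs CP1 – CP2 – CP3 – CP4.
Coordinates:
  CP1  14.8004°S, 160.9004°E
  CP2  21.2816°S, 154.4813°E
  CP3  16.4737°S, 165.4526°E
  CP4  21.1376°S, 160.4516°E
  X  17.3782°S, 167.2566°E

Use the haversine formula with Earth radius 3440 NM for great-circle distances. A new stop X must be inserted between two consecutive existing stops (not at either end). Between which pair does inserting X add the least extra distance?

Added distance for inserting X between each consecutive pair:
CP1–CP2: 624.1 NM
CP2–CP3: 190.9 NM
CP3–CP4: 164.9 NM
Smallest added distance is 164.9 NM, inserting between CP3 and CP4.

between CP3 and CP4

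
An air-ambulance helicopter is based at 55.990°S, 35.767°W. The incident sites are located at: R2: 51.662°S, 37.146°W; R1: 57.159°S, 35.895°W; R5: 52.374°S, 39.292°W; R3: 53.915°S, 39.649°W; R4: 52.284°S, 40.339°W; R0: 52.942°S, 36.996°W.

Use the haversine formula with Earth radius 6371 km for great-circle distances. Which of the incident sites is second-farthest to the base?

Distances from the base (55.990°S, 35.767°W):
R4: 508.2 km
R2: 489.7 km
R5: 462.8 km
R0: 348.1 km
R3: 338.6 km
R1: 130.2 km
The second-farthest is R2 at 489.7 km.

R2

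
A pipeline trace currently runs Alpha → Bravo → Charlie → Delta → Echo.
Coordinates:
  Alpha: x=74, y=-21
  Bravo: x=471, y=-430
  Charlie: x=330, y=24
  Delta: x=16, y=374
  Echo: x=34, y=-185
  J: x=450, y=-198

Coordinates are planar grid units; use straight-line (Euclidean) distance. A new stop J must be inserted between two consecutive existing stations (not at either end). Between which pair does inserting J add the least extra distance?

between Bravo and Charlie

Added distance for inserting J between each consecutive pair:
Alpha–Bravo: 78.5
Bravo–Charlie: 9.9
Charlie–Delta: 500.2
Delta–Echo: 574.9
Smallest added distance is 9.9, inserting between Bravo and Charlie.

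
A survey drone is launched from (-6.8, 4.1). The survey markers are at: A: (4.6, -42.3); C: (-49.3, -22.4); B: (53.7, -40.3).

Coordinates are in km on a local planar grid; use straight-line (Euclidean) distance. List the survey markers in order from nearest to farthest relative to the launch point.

A, C, B

Computing each straight-line distance from (-6.8, 4.1):
A (4.6, -42.3): 47.8 km
C (-49.3, -22.4): 50.1 km
B (53.7, -40.3): 75.0 km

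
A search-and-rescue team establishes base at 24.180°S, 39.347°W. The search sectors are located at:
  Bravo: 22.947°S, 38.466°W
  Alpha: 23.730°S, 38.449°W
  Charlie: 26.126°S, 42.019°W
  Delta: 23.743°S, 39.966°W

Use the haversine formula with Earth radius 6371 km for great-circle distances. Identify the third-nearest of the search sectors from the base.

Bravo

Distance to each, sorted:
Delta: 79.5 km
Alpha: 104.1 km
Bravo: 163.9 km
Charlie: 345.2 km
The third-nearest is Bravo at 163.9 km.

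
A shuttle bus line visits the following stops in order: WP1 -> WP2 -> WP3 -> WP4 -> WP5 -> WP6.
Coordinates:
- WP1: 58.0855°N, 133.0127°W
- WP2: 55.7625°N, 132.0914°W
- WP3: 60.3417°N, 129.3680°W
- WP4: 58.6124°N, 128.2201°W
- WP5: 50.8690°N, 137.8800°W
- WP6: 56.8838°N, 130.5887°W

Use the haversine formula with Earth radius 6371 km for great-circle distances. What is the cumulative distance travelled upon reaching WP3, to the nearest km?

798 km

Leg distances:
WP1→WP2: 264.3 km  (cumulative 264.3 km)
WP2→WP3: 533.7 km  (cumulative 798.0 km)
Cumulative distance at WP3 ≈ 798 km.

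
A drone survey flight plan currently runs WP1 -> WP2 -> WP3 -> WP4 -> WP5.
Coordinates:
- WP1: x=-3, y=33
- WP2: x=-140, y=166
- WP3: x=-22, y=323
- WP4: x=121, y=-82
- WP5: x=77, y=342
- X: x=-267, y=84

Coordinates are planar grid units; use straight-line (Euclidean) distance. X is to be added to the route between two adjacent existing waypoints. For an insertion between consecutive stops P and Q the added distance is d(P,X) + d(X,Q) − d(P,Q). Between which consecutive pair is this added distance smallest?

between WP1 and WP2

Added distance for inserting X between each consecutive pair:
WP1–WP2: 229.1
WP2–WP3: 297.0
WP3–WP4: 334.8
WP4–WP5: 425.7
Smallest added distance is 229.1, inserting between WP1 and WP2.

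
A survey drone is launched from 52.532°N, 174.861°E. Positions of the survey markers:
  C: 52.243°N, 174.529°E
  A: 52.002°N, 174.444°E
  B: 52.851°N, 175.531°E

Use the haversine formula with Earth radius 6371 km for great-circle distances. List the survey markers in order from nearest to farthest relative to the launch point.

C, B, A

Distance from the launch point at 52.532°N, 174.861°E to each:
C 52.243°N, 174.529°E: 39.2 km
B 52.851°N, 175.531°E: 57.4 km
A 52.002°N, 174.444°E: 65.4 km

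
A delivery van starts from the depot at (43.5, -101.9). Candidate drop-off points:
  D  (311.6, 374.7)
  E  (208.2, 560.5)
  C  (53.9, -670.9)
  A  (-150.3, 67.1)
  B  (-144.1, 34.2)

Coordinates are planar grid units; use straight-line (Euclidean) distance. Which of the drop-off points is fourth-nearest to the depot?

Distance to each, sorted:
B: 231.8
A: 257.1
D: 546.8
C: 569.1
E: 682.6
The fourth-nearest is C at 569.1.

C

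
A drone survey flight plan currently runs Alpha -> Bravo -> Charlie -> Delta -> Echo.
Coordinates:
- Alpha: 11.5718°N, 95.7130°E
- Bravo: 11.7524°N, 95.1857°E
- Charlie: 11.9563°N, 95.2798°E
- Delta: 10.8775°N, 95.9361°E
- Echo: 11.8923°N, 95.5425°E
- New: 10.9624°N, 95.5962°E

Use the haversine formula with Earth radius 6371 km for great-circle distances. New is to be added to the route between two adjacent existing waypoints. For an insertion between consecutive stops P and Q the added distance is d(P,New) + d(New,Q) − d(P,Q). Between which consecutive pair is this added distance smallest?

between Charlie and Delta

Added distance for inserting New between each consecutive pair:
Alpha–Bravo: 106.7 km
Bravo–Charlie: 189.5 km
Charlie–Delta: 14.4 km
Delta–Echo: 21.1 km
Smallest added distance is 14.4 km, inserting between Charlie and Delta.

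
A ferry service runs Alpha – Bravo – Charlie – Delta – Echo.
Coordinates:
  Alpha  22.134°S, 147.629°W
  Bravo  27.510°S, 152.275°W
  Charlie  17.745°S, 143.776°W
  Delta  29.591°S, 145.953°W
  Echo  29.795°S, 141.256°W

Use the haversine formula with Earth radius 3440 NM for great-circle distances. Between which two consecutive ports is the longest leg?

Leg distances:
Alpha→Bravo: 410.1 NM
Bravo→Charlie: 751.5 NM
Charlie→Delta: 721.2 NM
Delta→Echo: 245.3 NM
The longest leg is Bravo–Charlie at 751.5 NM.

Bravo–Charlie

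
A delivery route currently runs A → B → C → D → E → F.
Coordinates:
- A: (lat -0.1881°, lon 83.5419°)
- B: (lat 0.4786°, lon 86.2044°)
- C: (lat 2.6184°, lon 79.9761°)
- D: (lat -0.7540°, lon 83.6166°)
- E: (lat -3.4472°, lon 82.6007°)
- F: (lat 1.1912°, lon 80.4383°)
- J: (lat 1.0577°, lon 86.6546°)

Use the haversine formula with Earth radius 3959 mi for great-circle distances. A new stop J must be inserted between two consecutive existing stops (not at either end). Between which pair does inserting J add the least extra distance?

Added distance for inserting J between each consecutive pair:
A–B: 92.7 mi
B–C: 69.5 mi
C–D: 375.2 mi
D–E: 464.2 mi
E–F: 494.6 mi
Smallest added distance is 69.5 mi, inserting between B and C.

between B and C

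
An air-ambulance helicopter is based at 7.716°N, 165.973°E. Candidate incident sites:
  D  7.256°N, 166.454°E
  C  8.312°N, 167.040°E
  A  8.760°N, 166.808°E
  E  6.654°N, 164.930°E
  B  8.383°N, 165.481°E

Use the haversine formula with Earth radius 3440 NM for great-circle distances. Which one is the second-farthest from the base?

Distance to each, sorted:
E: 89.0 NM
A: 79.9 NM
C: 72.8 NM
B: 49.6 NM
D: 39.8 NM
The second-farthest is A at 79.9 NM.

A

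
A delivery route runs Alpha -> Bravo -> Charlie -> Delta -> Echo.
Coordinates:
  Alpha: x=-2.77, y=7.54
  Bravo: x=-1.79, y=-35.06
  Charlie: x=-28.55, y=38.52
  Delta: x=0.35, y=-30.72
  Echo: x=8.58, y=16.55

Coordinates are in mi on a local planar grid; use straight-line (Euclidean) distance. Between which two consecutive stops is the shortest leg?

Leg distances:
Alpha→Bravo: 42.6 mi
Bravo→Charlie: 78.3 mi
Charlie→Delta: 75.0 mi
Delta→Echo: 48.0 mi
The shortest leg is Alpha–Bravo at 42.6 mi.

Alpha–Bravo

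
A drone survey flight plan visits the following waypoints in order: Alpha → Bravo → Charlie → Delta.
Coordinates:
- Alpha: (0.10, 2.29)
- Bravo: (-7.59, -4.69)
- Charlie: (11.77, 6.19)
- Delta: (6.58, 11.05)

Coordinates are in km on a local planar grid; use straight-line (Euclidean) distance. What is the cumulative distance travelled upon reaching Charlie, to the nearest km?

33 km

Leg distances:
Alpha→Bravo: 10.4 km  (cumulative 10.4 km)
Bravo→Charlie: 22.2 km  (cumulative 32.6 km)
Cumulative distance at Charlie ≈ 33 km.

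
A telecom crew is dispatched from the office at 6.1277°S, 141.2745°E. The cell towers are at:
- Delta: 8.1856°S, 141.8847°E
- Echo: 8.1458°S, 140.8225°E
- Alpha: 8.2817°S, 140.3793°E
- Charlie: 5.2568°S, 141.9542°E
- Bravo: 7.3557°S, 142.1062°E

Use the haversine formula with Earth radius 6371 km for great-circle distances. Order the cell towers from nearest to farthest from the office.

Charlie, Bravo, Echo, Delta, Alpha

Distance from the office at 6.1277°S, 141.2745°E to each:
Charlie 5.2568°S, 141.9542°E: 122.6 km
Bravo 7.3557°S, 142.1062°E: 164.6 km
Echo 8.1458°S, 140.8225°E: 229.9 km
Delta 8.1856°S, 141.8847°E: 238.5 km
Alpha 8.2817°S, 140.3793°E: 259.1 km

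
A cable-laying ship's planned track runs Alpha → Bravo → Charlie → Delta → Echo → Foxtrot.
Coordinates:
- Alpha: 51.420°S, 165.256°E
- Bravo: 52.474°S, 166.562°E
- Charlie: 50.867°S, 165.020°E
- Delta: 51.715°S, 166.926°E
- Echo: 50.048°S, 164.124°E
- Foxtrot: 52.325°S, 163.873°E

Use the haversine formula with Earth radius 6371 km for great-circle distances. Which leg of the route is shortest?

Alpha–Bravo

Leg distances:
Alpha→Bravo: 147.5 km
Bravo→Charlie: 207.9 km
Charlie→Delta: 162.6 km
Delta→Echo: 270.2 km
Echo→Foxtrot: 253.8 km
The shortest leg is Alpha–Bravo at 147.5 km.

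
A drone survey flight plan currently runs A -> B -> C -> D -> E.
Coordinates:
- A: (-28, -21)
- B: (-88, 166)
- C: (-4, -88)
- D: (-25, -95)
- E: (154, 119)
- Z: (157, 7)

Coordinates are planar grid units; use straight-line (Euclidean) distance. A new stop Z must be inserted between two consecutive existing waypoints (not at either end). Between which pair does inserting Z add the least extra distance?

Added distance for inserting Z between each consecutive pair:
A–B: 282.8
B–C: 211.5
C–D: 373.4
D–E: 41.7
Smallest added distance is 41.7, inserting between D and E.

between D and E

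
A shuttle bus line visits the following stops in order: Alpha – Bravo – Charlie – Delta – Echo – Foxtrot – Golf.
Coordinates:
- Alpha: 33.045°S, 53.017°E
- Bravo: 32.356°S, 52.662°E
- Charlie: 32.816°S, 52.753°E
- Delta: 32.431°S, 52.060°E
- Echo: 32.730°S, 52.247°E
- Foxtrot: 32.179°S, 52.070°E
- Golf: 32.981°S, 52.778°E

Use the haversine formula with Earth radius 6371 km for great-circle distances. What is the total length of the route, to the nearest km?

Leg distances:
Alpha→Bravo: 83.5 km  (cumulative 83.5 km)
Bravo→Charlie: 51.9 km  (cumulative 135.4 km)
Charlie→Delta: 77.7 km  (cumulative 213.1 km)
Delta→Echo: 37.6 km  (cumulative 250.7 km)
Echo→Foxtrot: 63.5 km  (cumulative 314.2 km)
Foxtrot→Golf: 111.1 km  (cumulative 425.3 km)
Total route length ≈ 425 km.

425 km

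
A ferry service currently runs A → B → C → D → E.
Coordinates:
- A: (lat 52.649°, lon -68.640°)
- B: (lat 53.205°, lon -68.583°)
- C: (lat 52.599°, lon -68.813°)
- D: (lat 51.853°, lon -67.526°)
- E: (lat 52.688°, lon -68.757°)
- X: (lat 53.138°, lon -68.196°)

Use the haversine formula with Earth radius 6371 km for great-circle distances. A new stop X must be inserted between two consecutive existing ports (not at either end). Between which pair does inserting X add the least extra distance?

between A and B

Added distance for inserting X between each consecutive pair:
A–B: 26.9 km
B–C: 30.6 km
C–D: 102.1 km
D–E: 87.5 km
Smallest added distance is 26.9 km, inserting between A and B.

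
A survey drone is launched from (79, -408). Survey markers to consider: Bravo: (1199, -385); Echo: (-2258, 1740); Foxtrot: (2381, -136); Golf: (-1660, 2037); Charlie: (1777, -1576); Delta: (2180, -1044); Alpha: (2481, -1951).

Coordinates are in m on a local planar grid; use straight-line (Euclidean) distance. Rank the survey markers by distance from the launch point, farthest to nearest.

Distances from the launch point:
Echo (-2258, 1740): 3174.2 m
Golf (-1660, 2037): 3000.4 m
Alpha (2481, -1951): 2854.9 m
Foxtrot (2381, -136): 2318.0 m
Delta (2180, -1044): 2195.2 m
Charlie (1777, -1576): 2060.9 m
Bravo (1199, -385): 1120.2 m

Echo, Golf, Alpha, Foxtrot, Delta, Charlie, Bravo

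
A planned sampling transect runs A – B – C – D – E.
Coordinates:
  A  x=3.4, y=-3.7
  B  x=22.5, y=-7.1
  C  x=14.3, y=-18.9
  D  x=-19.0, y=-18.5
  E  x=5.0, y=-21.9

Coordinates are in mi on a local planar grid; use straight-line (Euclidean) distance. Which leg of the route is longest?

C–D

Leg distances:
A→B: 19.4 mi
B→C: 14.4 mi
C→D: 33.3 mi
D→E: 24.2 mi
The longest leg is C–D at 33.3 mi.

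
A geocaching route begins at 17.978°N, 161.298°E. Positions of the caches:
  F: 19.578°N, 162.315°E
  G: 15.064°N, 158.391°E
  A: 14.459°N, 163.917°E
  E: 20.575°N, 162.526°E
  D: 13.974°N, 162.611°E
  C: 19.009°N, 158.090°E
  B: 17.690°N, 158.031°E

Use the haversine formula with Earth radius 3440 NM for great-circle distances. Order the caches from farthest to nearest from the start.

Distances from the start:
A 14.459°N, 163.917°E: 259.7 NM
D 13.974°N, 162.611°E: 252.1 NM
G 15.064°N, 158.391°E: 242.1 NM
C 19.009°N, 158.090°E: 192.9 NM
B 17.690°N, 158.031°E: 187.5 NM
E 20.575°N, 162.526°E: 170.7 NM
F 19.578°N, 162.315°E: 112.1 NM

A, D, G, C, B, E, F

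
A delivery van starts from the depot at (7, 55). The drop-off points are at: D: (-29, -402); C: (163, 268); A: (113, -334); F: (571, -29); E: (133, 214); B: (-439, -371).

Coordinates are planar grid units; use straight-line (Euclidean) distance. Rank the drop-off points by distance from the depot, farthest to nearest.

B, F, D, A, C, E

Computing each straight-line distance from (7, 55):
B (-439, -371): 616.8
F (571, -29): 570.2
D (-29, -402): 458.4
A (113, -334): 403.2
C (163, 268): 264.0
E (133, 214): 202.9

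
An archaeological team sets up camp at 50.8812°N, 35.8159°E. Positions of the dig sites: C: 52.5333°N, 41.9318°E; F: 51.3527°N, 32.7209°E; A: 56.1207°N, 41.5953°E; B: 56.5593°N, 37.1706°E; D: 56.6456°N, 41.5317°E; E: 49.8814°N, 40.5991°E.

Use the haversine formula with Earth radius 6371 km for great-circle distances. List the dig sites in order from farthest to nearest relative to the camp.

Distances from the camp:
D 56.6456°N, 41.5317°E: 742.4 km
A 56.1207°N, 41.5953°E: 696.3 km
B 56.5593°N, 37.1706°E: 637.6 km
C 52.5333°N, 41.9318°E: 459.5 km
E 49.8814°N, 40.5991°E: 356.8 km
F 51.3527°N, 32.7209°E: 222.3 km

D, A, B, C, E, F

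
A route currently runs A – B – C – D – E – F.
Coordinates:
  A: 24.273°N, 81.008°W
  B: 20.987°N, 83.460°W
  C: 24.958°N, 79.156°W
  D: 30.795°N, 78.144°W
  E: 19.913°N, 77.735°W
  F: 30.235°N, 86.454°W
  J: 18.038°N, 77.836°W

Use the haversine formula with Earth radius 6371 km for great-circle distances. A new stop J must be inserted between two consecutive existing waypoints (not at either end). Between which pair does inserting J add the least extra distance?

Added distance for inserting J between each consecutive pair:
A–B: 998.1 km
B–C: 832.2 km
C–D: 1543.7 km
D–E: 416.9 km
E–F: 377.1 km
Smallest added distance is 377.1 km, inserting between E and F.

between E and F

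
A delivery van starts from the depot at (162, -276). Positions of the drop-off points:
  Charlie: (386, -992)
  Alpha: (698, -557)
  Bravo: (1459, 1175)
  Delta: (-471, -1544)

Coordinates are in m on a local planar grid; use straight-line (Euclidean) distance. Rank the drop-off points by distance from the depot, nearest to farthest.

Alpha, Charlie, Delta, Bravo

Distances from the depot:
Alpha (698, -557): 605.2 m
Charlie (386, -992): 750.2 m
Delta (-471, -1544): 1417.2 m
Bravo (1459, 1175): 1946.2 m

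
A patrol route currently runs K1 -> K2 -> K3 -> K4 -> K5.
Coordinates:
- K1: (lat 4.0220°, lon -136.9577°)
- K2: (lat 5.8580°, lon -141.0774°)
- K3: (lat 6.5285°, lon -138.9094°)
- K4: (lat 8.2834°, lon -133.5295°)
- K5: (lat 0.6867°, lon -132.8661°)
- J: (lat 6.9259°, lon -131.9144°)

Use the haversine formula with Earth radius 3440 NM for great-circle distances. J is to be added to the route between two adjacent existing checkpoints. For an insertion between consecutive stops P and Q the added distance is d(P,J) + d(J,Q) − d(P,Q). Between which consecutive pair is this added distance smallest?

Added distance for inserting J between each consecutive pair:
K1–K2: 628.7 NM
K2–K3: 832.7 NM
K3–K4: 206.6 NM
K4–K5: 47.1 NM
Smallest added distance is 47.1 NM, inserting between K4 and K5.

between K4 and K5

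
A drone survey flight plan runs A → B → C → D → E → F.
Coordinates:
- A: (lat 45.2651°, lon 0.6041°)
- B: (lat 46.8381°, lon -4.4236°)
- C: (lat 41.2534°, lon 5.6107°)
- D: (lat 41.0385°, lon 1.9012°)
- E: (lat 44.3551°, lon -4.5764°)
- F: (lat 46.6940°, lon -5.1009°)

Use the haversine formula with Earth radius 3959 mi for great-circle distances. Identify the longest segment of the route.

B–C

Leg distances:
A→B: 264.4 mi
B→C: 629.5 mi
C→D: 193.6 mi
D→E: 400.7 mi
E→F: 163.6 mi
The longest leg is B–C at 629.5 mi.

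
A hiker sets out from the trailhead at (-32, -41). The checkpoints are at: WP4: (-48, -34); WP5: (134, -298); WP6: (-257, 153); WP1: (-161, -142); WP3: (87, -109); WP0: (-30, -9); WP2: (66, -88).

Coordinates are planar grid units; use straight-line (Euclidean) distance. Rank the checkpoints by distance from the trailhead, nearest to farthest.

Computing each straight-line distance from (-32, -41):
WP4 (-48, -34): 17.5
WP0 (-30, -9): 32.1
WP2 (66, -88): 108.7
WP3 (87, -109): 137.1
WP1 (-161, -142): 163.8
WP6 (-257, 153): 297.1
WP5 (134, -298): 305.9

WP4, WP0, WP2, WP3, WP1, WP6, WP5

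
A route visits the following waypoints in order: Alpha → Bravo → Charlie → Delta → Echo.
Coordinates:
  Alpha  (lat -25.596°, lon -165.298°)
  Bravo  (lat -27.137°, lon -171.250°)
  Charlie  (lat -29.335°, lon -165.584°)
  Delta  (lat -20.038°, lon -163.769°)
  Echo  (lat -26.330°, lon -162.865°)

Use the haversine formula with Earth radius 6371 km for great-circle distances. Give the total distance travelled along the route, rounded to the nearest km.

2979 km

Leg distances:
Alpha→Bravo: 617.2 km  (cumulative 617.2 km)
Bravo→Charlie: 606.4 km  (cumulative 1223.5 km)
Charlie→Delta: 1049.9 km  (cumulative 2273.4 km)
Delta→Echo: 705.7 km  (cumulative 2979.1 km)
Total route length ≈ 2979 km.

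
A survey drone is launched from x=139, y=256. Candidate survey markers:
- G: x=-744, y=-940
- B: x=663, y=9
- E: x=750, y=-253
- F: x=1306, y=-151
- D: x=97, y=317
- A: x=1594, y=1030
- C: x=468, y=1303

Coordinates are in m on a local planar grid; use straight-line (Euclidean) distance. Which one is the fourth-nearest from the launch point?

C

Distance to each, sorted:
D: 74.1 m
B: 579.3 m
E: 795.2 m
C: 1097.5 m
F: 1235.9 m
G: 1486.6 m
A: 1648.1 m
The fourth-nearest is C at 1097.5 m.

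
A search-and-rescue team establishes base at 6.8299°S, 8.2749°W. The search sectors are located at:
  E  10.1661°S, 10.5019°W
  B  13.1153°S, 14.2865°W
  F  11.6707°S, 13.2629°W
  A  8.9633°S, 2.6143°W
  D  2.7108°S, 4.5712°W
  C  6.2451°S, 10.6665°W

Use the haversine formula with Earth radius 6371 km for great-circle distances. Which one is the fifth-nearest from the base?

Distances from the base (6.8299°S, 8.2749°W):
C: 272.1 km
E: 444.5 km
D: 614.9 km
A: 667.0 km
F: 767.6 km
B: 959.9 km
The fifth-nearest is F at 767.6 km.

F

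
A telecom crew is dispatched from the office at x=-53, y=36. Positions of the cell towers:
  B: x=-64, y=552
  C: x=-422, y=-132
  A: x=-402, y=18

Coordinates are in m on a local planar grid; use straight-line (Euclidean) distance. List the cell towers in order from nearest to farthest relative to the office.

A, C, B

Distances from the office:
A x=-402, y=18: 349.5 m
C x=-422, y=-132: 405.4 m
B x=-64, y=552: 516.1 m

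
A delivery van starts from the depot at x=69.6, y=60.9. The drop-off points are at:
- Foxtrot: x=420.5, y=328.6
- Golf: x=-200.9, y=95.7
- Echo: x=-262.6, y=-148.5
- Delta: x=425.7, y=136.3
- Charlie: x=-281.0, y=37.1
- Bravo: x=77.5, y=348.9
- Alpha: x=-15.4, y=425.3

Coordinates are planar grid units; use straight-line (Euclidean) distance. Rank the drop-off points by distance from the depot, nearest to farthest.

Distances from the depot:
Golf x=-200.9, y=95.7: 272.7
Bravo x=77.5, y=348.9: 288.1
Charlie x=-281.0, y=37.1: 351.4
Delta x=425.7, y=136.3: 364.0
Alpha x=-15.4, y=425.3: 374.2
Echo x=-262.6, y=-148.5: 392.7
Foxtrot x=420.5, y=328.6: 441.4

Golf, Bravo, Charlie, Delta, Alpha, Echo, Foxtrot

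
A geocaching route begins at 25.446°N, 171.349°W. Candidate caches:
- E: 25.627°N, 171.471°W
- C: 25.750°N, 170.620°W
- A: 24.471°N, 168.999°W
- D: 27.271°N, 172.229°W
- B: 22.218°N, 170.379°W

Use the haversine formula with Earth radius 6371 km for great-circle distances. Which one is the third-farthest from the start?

D

Distances from the start (25.446°N, 171.349°W):
B: 372.2 km
A: 260.5 km
D: 221.1 km
C: 80.5 km
E: 23.6 km
The third-farthest is D at 221.1 km.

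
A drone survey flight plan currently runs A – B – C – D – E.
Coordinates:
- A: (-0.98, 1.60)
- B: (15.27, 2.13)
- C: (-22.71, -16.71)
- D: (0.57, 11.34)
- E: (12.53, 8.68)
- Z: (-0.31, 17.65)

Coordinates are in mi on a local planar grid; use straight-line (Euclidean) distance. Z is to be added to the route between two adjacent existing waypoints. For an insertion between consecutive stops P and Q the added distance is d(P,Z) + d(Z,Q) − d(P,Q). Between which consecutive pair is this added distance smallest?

Added distance for inserting Z between each consecutive pair:
A–B: 21.8 mi
B–C: 20.6 mi
C–D: 10.9 mi
D–E: 9.8 mi
Smallest added distance is 9.8 mi, inserting between D and E.

between D and E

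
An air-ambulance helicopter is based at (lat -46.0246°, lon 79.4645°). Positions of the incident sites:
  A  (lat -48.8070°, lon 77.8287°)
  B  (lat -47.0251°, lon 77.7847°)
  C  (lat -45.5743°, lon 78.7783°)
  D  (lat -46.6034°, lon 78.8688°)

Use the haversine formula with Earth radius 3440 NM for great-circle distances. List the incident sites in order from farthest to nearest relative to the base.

A, B, D, C

Computing each great-circle distance from (lat -46.0246°, lon 79.4645°):
A (lat -48.8070°, lon 77.8287°): 179.8 NM
B (lat -47.0251°, lon 77.7847°): 91.8 NM
D (lat -46.6034°, lon 78.8688°): 42.6 NM
C (lat -45.5743°, lon 78.7783°): 39.4 NM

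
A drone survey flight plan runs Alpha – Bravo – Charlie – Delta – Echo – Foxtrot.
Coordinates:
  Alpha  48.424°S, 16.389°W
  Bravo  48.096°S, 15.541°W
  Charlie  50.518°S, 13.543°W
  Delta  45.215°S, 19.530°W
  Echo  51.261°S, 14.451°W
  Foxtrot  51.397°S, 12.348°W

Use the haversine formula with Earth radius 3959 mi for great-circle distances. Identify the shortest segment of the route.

Leg distances:
Alpha→Bravo: 45.1 mi
Bravo→Charlie: 190.0 mi
Charlie→Delta: 459.3 mi
Delta→Echo: 478.4 mi
Echo→Foxtrot: 91.3 mi
The shortest leg is Alpha–Bravo at 45.1 mi.

Alpha–Bravo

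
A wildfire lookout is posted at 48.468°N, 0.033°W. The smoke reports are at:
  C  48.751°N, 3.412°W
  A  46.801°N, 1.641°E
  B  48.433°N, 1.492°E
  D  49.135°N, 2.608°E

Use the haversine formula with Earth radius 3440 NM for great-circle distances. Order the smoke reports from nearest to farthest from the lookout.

Computing each great-circle distance from 48.468°N, 0.033°W:
B 48.433°N, 1.492°E: 60.8 NM
D 49.135°N, 2.608°E: 111.8 NM
A 46.801°N, 1.641°E: 120.8 NM
C 48.751°N, 3.412°W: 135.2 NM

B, D, A, C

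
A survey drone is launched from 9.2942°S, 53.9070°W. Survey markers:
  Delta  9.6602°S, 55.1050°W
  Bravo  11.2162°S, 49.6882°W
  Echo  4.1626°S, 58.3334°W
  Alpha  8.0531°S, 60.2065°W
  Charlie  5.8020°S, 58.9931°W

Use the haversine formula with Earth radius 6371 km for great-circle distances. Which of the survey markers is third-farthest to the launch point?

Charlie

Distance to each, sorted:
Echo: 751.2 km
Alpha: 706.1 km
Charlie: 681.9 km
Bravo: 508.7 km
Delta: 137.6 km
The third-farthest is Charlie at 681.9 km.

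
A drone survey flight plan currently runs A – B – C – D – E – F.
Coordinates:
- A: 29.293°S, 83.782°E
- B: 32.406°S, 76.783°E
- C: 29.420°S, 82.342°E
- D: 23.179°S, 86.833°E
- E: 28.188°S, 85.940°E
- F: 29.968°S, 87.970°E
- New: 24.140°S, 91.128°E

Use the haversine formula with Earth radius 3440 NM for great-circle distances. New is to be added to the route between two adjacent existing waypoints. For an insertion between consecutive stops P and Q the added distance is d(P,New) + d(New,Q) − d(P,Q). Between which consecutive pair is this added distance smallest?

between D and E

Added distance for inserting New between each consecutive pair:
A–B: 999.6 NM
B–C: 1134.6 NM
C–D: 364.7 NM
D–E: 308.9 NM
E–F: 607.9 NM
Smallest added distance is 308.9 NM, inserting between D and E.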